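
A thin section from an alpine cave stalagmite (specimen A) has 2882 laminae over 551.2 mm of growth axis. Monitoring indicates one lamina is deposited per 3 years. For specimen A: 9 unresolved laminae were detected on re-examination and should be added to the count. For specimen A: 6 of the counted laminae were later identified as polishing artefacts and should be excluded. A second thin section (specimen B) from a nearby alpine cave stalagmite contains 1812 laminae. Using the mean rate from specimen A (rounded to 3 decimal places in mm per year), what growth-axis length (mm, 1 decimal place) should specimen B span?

Specimen A: adjusted count: 2882 − 6 + 9 = 2885 laminae.
Specimen A: at 3 years per lamina, 2885 × 3 = 8655 years.
A: 551.2 mm over 8655 years gives 551.2 / 8655 ≈ 0.064 mm per year.
Specimen B: multiplying by 3 years per lamina: 1812 × 3 = 5436 years. Length of B = 0.064 × 5436 = 347.9 mm.

347.9 mm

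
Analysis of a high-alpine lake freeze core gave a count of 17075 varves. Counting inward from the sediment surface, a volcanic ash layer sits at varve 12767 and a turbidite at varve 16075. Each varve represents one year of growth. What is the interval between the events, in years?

3308 years

The two markers are separated by 16075 − 12767 = 3308 varves.
At one varve per year, 3308 years elapsed between them.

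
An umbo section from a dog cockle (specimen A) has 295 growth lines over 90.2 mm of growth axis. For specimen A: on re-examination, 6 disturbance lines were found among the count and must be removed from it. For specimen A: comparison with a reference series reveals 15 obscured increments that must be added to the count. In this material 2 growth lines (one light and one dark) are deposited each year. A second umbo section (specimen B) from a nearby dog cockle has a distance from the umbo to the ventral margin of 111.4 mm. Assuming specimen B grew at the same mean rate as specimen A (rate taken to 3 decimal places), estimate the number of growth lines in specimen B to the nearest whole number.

376 growth lines

Specimen A: after corrections the count is 295 − 6 + 15 = 304 growth lines.
Specimen A: dividing by 2 growth lines per year: 304 / 2 = 152 years.
A: Mean rate = 90.2 mm / 152 years ≈ 0.593 mm/yr.
For B, 111.4 / 0.593 = 187.86 years; at 2 growth lines per year that is 187.86 × 2 ≈ 376 growth lines.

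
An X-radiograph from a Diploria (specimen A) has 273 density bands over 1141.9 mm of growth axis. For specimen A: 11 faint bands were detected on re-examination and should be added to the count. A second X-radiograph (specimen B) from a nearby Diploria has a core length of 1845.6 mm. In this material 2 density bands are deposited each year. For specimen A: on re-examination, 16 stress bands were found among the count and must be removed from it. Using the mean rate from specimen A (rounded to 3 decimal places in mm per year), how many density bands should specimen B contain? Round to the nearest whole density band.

Specimen A: adjusted count: 273 − 16 + 11 = 268 density bands.
Specimen A: 268 density bands at 2 per year is 268 / 2 = 134 years.
A: 1141.9 mm over 134 years gives 1141.9 / 134 ≈ 8.522 mm/year.
Specimen B: 1845.6 mm / 8.522 mm per year = 216.57 years; at 2 density bands per year that is 216.57 × 2 ≈ 433 density bands.

433 density bands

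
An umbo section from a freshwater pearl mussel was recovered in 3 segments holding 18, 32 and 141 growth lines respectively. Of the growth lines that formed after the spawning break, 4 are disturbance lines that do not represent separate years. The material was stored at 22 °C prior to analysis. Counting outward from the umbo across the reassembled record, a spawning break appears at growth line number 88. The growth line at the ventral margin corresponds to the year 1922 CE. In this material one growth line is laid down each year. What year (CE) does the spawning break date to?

1823 CE

Total growth lines = 18 + 32 + 141 = 191.
The spawning break sits at growth line 88 from the umbo, so 191 − 88 = 103 growth lines formed after it.
Removing the 4 false growth lines leaves 103 − 4 = 99 true growth lines beyond the spawning break.
1922 − 99 = 1823 CE.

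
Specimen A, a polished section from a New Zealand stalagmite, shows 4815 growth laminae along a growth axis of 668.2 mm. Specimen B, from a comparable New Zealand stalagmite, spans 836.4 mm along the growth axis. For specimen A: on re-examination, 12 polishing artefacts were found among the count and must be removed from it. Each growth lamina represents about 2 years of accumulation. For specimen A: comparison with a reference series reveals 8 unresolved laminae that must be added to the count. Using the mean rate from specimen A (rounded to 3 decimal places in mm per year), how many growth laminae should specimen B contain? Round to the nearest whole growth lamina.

6061 growth laminae

Specimen A: correcting the raw count gives 4815 − 12 + 8 = 4811 true growth laminae.
Specimen A: 4811 growth laminae at 2 years each span 4811 × 2 = 9622 years.
A: Mean rate = 668.2 mm / 9622 years ≈ 0.069 mm/yr.
Specimen B: 836.4 mm / 0.069 mm per year = 12121.74 years; at 2 years per growth lamina that is 12121.74 / 2 ≈ 6061 growth laminae.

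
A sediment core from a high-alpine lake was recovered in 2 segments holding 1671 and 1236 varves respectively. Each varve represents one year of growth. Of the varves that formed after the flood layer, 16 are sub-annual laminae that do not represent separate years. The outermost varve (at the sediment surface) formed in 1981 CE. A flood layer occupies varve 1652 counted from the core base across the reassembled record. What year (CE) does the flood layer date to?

742 CE

Total varves = 1671 + 1236 = 2907.
2907 − 1652 = 1255 varves lie beyond the flood layer toward the sediment surface.
Excluding 16 false varves: 1255 − 16 = 1239.
Counting back 1239 years from 1981 CE places the flood layer in 1981 − 1239 = 742 CE.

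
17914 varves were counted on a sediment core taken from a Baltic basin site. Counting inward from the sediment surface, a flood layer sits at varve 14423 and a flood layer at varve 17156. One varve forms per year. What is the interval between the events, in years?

The two markers are separated by 17156 − 14423 = 2733 varves.
At one varve per year, 2733 years elapsed between them.

2733 years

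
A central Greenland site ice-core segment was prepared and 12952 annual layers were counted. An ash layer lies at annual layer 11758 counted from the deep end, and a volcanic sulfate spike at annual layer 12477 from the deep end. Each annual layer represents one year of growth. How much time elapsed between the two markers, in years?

12477 − 11758 = 719 annual layers lie between the two events.
That is 719 years at one annual layer per year.

719 years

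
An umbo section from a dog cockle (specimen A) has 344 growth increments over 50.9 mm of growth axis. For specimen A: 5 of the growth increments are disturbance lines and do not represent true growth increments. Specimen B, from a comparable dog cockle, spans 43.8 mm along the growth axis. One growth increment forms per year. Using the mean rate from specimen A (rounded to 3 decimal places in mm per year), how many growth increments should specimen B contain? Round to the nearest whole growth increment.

292 growth increments

Specimen A: correcting the raw count gives 344 − 5 = 339 true growth increments.
A: Extension rate ≈ 50.9 / 339 = 0.150 mm/yr.
B spans 43.8 / 0.150 = 292.00 years ≈ 292 growth increments.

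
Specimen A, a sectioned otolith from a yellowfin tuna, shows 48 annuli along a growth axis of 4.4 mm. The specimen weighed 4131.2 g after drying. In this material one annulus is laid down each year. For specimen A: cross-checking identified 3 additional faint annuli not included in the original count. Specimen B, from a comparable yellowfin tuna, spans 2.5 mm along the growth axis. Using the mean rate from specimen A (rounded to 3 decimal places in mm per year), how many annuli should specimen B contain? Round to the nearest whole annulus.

Specimen A: after corrections the count is 48 + 3 = 51 annuli.
A: Mean rate = 4.4 mm / 51 years ≈ 0.086 mm/yr.
B spans 2.5 / 0.086 = 29.07 years ≈ 29 annuli.

29 annuli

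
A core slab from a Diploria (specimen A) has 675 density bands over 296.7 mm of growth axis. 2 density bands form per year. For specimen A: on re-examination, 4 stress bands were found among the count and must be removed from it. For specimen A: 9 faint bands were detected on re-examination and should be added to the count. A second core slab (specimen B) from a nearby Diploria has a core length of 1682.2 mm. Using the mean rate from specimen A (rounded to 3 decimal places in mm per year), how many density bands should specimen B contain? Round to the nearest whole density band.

3854 density bands

Specimen A: correcting the raw count gives 675 − 4 + 9 = 680 true density bands.
Specimen A: with 2 density bands per year, 680 / 2 = 340 years.
A: 296.7 mm over 340 years gives 296.7 / 340 ≈ 0.873 mm per year.
For B, 1682.2 / 0.873 = 1926.92 years; at 2 density bands per year that is 1926.92 × 2 ≈ 3854 density bands.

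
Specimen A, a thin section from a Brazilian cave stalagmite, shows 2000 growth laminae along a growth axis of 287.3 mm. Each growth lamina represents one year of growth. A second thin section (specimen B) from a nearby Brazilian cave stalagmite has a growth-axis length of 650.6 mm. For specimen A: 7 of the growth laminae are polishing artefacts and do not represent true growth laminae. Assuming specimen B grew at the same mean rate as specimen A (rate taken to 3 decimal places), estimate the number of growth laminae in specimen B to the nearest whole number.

Specimen A: after corrections the count is 2000 − 7 = 1993 growth laminae.
A: Mean rate = 287.3 mm / 1993 years ≈ 0.144 mm/year.
B spans 650.6 / 0.144 = 4518.06 years ≈ 4518 growth laminae.

4518 growth laminae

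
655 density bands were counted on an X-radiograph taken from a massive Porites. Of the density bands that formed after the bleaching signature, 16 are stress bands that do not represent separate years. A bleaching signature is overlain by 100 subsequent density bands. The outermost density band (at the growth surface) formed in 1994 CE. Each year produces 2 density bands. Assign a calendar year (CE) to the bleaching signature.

1952 CE

100 density bands post-date the bleaching signature.
100 − 16 false = 84 true density bands after the bleaching signature.
84 density bands at 2 per year is 84 / 2 = 42 years.
Counting back 42 years from 1994 CE places the bleaching signature in 1994 − 42 = 1952 CE.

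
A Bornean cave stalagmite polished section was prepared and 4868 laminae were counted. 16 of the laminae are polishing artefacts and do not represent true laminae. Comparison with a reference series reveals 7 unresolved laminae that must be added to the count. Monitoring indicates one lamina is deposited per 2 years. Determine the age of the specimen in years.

After corrections the count is 4868 − 16 + 7 = 4859 laminae.
4859 laminae at 2 years each span 4859 × 2 = 9718 years.

9718 years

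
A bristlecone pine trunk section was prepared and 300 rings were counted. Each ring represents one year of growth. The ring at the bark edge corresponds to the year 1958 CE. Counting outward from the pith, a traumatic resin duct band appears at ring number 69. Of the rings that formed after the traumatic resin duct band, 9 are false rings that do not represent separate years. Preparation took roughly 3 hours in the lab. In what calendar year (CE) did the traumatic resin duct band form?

300 − 69 = 231 rings lie beyond the traumatic resin duct band toward the bark edge.
Removing the 9 false rings leaves 231 − 9 = 222 true rings beyond the traumatic resin duct band.
Counting back 222 years from 1958 CE places the traumatic resin duct band in 1958 − 222 = 1736 CE.

1736 CE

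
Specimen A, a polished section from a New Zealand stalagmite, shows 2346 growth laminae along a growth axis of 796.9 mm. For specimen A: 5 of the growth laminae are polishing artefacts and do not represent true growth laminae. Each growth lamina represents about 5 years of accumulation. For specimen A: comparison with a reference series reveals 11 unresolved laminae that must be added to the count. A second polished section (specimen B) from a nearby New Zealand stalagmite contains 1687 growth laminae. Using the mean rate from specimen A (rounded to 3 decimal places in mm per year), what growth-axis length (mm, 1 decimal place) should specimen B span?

573.6 mm

Specimen A: correcting the raw count gives 2346 − 5 + 11 = 2352 true growth laminae.
Specimen A: multiplying by 5 years per growth lamina: 2352 × 5 = 11760 years.
A: 796.9 mm over 11760 years gives 796.9 / 11760 ≈ 0.068 mm/yr.
Specimen B: at 5 years per growth lamina, 1687 × 5 = 8435 years. For B, 0.068 mm/year × 8435 years = 573.6 mm.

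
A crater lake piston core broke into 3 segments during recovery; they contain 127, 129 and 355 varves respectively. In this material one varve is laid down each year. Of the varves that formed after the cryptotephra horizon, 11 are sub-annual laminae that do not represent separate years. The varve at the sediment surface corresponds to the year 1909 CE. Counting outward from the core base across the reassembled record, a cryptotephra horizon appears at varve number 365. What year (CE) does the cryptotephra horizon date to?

1674 CE

Total varves = 127 + 129 + 355 = 611.
The cryptotephra horizon sits at varve 365 from the core base, so 611 − 365 = 246 varves formed after it.
Removing the 11 false varves leaves 246 − 11 = 235 true varves beyond the cryptotephra horizon.
The varve at the sediment surface is 1909 CE, so the cryptotephra horizon dates to 1909 − 235 = 1674 CE.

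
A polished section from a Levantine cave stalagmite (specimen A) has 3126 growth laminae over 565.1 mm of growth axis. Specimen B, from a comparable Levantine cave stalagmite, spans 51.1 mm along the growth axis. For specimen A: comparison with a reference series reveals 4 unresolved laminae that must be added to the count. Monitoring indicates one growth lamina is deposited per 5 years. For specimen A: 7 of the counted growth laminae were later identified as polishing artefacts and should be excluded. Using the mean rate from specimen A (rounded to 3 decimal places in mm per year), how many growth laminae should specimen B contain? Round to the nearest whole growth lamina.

Specimen A: correcting the raw count gives 3126 − 7 + 4 = 3123 true growth laminae.
Specimen A: at 5 years per growth lamina, 3123 × 5 = 15615 years.
A: Extension rate ≈ 565.1 / 15615 = 0.036 mm per year.
For B, 51.1 / 0.036 = 1419.44 years; at 5 years per growth lamina that is 1419.44 / 5 ≈ 284 growth laminae.

284 growth laminae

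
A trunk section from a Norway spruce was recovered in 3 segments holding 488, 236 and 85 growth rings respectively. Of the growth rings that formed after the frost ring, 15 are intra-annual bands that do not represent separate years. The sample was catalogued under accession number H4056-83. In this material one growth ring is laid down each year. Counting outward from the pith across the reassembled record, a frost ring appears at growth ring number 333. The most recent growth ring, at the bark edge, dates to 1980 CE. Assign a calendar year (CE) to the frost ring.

1519 CE

Total growth rings = 488 + 236 + 85 = 809.
809 − 333 = 476 growth rings lie beyond the frost ring toward the bark edge.
476 − 15 false = 461 true growth rings after the frost ring.
1980 − 461 = 1519 CE.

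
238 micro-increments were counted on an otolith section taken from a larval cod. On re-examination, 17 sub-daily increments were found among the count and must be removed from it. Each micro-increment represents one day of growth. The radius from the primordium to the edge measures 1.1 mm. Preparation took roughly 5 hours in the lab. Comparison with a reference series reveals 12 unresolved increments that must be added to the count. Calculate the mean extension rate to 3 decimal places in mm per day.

After corrections the count is 238 − 17 + 12 = 233 micro-increments.
Mean rate = 1.1 mm / 233 days ≈ 0.005 mm per day.

0.005 mm per day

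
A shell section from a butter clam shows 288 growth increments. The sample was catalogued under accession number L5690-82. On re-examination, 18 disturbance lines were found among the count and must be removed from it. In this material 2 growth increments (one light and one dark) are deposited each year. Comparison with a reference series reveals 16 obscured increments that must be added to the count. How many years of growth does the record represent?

143 yr

Correcting the raw count gives 288 − 18 + 16 = 286 true growth increments.
With 2 growth increments per year, 286 / 2 = 143 years.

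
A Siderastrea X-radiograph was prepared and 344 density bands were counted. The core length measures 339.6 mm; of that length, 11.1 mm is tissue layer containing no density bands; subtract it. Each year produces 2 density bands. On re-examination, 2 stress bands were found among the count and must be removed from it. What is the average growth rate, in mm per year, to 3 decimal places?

1.921 mm per year

After corrections the count is 344 − 2 = 342 density bands.
Dividing by 2 density bands per year: 342 / 2 = 171 years.
The growth record spans 339.6 − 11.1 = 328.5 mm.
Mean rate = 328.5 mm / 171 years ≈ 1.921 mm per year.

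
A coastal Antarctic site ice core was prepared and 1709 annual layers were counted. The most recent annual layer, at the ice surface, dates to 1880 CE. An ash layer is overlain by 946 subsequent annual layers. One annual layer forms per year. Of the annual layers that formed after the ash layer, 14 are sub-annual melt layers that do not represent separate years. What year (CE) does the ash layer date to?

There are 946 annual layers younger than the ash layer.
Removing the 14 false annual layers leaves 946 − 14 = 932 true annual layers beyond the ash layer.
Counting back 932 years from 1880 CE places the ash layer in 1880 − 932 = 948 CE.

948 CE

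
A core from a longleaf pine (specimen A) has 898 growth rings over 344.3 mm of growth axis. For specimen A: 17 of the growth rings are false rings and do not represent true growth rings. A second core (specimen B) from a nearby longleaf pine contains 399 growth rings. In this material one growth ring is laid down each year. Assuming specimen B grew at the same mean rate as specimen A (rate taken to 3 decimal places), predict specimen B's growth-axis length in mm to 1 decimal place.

156.0 mm

Specimen A: correcting the raw count gives 898 − 17 = 881 true growth rings.
A: Extension rate ≈ 344.3 / 881 = 0.391 mm/yr.
For B, 0.391 mm/year × 399 years = 156.0 mm.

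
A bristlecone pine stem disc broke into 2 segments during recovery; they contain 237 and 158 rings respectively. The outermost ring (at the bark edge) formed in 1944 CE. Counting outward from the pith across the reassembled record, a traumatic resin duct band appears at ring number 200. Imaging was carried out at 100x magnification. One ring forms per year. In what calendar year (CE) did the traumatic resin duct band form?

1749 CE

Total rings = 237 + 158 = 395.
The traumatic resin duct band sits at ring 200 from the pith, so 395 − 200 = 195 rings formed after it.
1944 − 195 = 1749 CE.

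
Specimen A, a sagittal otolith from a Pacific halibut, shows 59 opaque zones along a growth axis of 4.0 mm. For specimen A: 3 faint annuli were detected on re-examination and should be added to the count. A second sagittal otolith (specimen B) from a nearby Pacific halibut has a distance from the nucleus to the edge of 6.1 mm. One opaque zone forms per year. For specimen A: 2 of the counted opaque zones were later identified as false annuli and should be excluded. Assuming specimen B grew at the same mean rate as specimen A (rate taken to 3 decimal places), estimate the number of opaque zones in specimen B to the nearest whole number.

91 opaque zones

Specimen A: after corrections the count is 59 − 2 + 3 = 60 opaque zones.
A: Mean rate = 4.0 mm / 60 years ≈ 0.067 mm/year.
Specimen B: 6.1 mm / 0.067 mm per year = 91.04 years ≈ 91 opaque zones.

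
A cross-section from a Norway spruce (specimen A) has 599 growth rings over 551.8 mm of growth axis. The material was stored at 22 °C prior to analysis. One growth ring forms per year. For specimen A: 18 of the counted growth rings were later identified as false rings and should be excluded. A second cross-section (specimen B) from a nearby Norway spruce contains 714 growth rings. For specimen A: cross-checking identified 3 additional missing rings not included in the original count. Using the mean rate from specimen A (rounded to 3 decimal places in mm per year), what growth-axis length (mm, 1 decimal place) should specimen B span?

Specimen A: adjusted count: 599 − 18 + 3 = 584 growth rings.
A: 551.8 mm over 584 years gives 551.8 / 584 ≈ 0.945 mm/year.
B's length ≈ 0.945 × 714 = 674.7 mm.

674.7 mm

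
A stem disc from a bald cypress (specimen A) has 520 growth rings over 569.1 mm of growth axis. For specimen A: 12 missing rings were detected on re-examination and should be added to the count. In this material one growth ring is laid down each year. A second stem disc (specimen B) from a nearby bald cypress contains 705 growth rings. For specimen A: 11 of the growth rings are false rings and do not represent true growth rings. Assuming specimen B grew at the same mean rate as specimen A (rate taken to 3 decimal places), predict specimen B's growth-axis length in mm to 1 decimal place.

Specimen A: correcting the raw count gives 520 − 11 + 12 = 521 true growth rings.
A: 569.1 mm over 521 years gives 569.1 / 521 ≈ 1.092 mm/year.
For B, 1.092 mm/year × 705 years = 769.9 mm.

769.9 mm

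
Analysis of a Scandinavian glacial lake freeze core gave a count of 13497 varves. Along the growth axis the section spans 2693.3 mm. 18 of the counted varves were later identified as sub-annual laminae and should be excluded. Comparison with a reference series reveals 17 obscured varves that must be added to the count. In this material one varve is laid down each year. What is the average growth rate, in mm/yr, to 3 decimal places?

0.200 mm/yr

Correcting the raw count gives 13497 − 18 + 17 = 13496 true varves.
Extension rate ≈ 2693.3 / 13496 = 0.200 mm/yr.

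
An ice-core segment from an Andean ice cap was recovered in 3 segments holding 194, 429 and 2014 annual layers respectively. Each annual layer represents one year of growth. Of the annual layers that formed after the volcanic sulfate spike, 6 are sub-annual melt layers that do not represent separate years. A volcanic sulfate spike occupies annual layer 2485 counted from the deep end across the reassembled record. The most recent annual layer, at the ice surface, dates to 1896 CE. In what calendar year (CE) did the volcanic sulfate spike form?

1750 CE

Total annual layers = 194 + 429 + 2014 = 2637.
Between annual layer 2485 and the ice surface there are 2637 − 2485 = 152 annual layers.
152 − 6 false = 146 true annual layers after the volcanic sulfate spike.
1896 − 146 = 1750 CE.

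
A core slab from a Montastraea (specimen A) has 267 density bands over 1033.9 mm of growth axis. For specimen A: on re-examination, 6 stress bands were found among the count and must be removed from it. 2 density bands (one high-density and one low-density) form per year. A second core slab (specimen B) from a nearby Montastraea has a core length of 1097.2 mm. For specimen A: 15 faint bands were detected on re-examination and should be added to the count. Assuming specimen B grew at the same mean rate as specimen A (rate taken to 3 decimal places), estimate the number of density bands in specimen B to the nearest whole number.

293 density bands

Specimen A: correcting the raw count gives 267 − 6 + 15 = 276 true density bands.
Specimen A: dividing by 2 density bands per year: 276 / 2 = 138 years.
A: Extension rate ≈ 1033.9 / 138 = 7.492 mm/yr.
For B, 1097.2 / 7.492 = 146.45 years; at 2 density bands per year that is 146.45 × 2 ≈ 293 density bands.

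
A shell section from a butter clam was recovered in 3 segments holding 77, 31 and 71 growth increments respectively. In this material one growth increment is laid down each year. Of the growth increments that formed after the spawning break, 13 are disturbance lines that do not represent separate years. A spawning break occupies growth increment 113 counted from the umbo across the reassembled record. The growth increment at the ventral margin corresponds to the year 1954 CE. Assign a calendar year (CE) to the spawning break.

Total growth increments = 77 + 31 + 71 = 179.
179 − 113 = 66 growth increments lie beyond the spawning break toward the ventral margin.
66 − 13 false = 53 true growth increments after the spawning break.
The growth increment at the ventral margin is 1954 CE, so the spawning break dates to 1954 − 53 = 1901 CE.

1901 CE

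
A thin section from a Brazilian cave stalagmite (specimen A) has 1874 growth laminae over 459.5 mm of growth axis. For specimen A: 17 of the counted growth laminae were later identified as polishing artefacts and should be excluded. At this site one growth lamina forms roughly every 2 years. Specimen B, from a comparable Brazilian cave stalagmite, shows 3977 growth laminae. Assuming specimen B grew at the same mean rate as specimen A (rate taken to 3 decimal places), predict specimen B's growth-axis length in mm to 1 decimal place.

986.3 mm

Specimen A: true growth lamina count = 1874 − 17 = 1857.
Specimen A: multiplying by 2 years per growth lamina: 1857 × 2 = 3714 years.
A: Extension rate ≈ 459.5 / 3714 = 0.124 mm per year.
Specimen B: at 2 years per growth lamina, 3977 × 2 = 7954 years. B's length ≈ 0.124 × 7954 = 986.3 mm.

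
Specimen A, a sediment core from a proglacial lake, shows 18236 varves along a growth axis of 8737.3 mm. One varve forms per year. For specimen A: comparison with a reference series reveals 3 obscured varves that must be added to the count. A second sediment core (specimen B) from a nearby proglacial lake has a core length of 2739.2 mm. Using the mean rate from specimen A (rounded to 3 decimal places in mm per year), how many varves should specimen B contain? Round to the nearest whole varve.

5719 varves

Specimen A: true varve count = 18236 + 3 = 18239.
A: Mean rate = 8737.3 mm / 18239 years ≈ 0.479 mm/year.
B spans 2739.2 / 0.479 = 5718.58 years ≈ 5719 varves.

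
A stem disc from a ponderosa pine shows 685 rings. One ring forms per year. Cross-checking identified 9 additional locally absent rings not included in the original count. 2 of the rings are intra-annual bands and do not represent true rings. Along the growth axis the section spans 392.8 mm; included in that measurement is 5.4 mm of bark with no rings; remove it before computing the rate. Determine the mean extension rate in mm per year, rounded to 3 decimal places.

0.560 mm per year

Correcting the raw count gives 685 − 2 + 9 = 692 true rings.
Net length = 392.8 − 5.4 = 387.4 mm.
387.4 mm over 692 years gives 387.4 / 692 ≈ 0.560 mm per year.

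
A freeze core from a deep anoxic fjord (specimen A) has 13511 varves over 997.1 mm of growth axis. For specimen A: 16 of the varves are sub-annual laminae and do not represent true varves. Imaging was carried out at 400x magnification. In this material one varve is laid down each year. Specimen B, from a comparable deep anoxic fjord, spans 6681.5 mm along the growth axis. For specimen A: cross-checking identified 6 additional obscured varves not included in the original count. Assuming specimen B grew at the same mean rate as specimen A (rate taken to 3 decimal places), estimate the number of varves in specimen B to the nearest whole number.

90291 varves

Specimen A: correcting the raw count gives 13511 − 16 + 6 = 13501 true varves.
A: 997.1 mm over 13501 years gives 997.1 / 13501 ≈ 0.074 mm per year.
For B, 6681.5 / 0.074 = 90290.54 years ≈ 90291 varves.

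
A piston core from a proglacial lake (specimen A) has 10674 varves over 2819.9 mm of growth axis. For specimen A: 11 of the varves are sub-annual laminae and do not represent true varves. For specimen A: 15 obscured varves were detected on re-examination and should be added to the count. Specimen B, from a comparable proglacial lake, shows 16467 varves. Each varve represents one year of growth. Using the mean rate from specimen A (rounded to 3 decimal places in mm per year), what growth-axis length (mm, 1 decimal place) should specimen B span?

4347.3 mm

Specimen A: correcting the raw count gives 10674 − 11 + 15 = 10678 true varves.
A: Extension rate ≈ 2819.9 / 10678 = 0.264 mm/yr.
B's length ≈ 0.264 × 16467 = 4347.3 mm.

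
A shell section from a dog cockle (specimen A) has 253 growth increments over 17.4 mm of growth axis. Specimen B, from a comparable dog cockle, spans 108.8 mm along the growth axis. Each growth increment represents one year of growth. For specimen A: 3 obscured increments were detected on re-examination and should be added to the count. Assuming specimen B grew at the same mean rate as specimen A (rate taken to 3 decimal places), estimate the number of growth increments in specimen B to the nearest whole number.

Specimen A: after corrections the count is 253 + 3 = 256 growth increments.
A: Extension rate ≈ 17.4 / 256 = 0.068 mm per year.
For B, 108.8 / 0.068 = 1600.00 years ≈ 1600 growth increments.

1600 growth increments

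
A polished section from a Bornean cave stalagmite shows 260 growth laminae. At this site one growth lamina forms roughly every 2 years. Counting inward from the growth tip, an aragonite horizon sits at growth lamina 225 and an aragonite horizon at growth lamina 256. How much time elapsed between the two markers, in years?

62 years

Separation: 256 − 225 = 31 growth laminae.
Multiplying by 2 years per growth lamina: 31 × 2 = 62 years.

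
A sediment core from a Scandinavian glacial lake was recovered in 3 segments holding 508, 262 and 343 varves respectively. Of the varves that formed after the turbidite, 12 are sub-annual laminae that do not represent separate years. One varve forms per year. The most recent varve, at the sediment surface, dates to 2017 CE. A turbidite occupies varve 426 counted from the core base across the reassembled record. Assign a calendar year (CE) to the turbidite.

Total varves = 508 + 262 + 343 = 1113.
The turbidite sits at varve 426 from the core base, so 1113 − 426 = 687 varves formed after it.
Removing the 12 false varves leaves 687 − 12 = 675 true varves beyond the turbidite.
Counting back 675 years from 2017 CE places the turbidite in 2017 − 675 = 1342 CE.

1342 CE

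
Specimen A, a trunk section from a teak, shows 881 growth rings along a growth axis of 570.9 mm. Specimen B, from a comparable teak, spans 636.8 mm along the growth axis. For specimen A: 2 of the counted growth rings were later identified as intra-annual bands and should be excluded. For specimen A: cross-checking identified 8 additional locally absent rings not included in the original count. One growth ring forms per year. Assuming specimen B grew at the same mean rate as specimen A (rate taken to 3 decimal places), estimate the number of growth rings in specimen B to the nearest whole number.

Specimen A: adjusted count: 881 − 2 + 8 = 887 growth rings.
A: 570.9 mm over 887 years gives 570.9 / 887 ≈ 0.644 mm per year.
Specimen B: 636.8 mm / 0.644 mm per year = 988.82 years ≈ 989 growth rings.

989 growth rings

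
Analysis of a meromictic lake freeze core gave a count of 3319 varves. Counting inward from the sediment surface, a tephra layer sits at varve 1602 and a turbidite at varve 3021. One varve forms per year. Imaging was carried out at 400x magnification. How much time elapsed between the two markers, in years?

Separation: 3021 − 1602 = 1419 varves.
At one varve per year, 1419 years elapsed between them.

1419 years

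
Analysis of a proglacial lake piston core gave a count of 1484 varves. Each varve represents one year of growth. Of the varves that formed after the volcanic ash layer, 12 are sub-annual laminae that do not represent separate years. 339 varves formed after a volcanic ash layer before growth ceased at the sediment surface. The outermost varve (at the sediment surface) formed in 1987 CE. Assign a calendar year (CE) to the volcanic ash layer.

1660 CE

There are 339 varves younger than the volcanic ash layer.
Excluding 12 false varves: 339 − 12 = 327.
The varve at the sediment surface is 1987 CE, so the volcanic ash layer dates to 1987 − 327 = 1660 CE.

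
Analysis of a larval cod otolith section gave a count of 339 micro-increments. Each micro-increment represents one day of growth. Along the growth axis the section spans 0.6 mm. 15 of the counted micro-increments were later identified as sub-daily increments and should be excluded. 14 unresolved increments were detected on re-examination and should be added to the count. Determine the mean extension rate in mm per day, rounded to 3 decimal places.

0.002 mm per day

After corrections the count is 339 − 15 + 14 = 338 micro-increments.
0.6 mm over 338 days gives 0.6 / 338 ≈ 0.002 mm per day.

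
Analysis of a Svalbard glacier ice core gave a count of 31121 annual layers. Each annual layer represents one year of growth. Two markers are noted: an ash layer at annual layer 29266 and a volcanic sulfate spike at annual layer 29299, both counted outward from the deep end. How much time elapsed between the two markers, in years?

33 yr

The two markers are separated by 29299 − 29266 = 33 annual layers.
At one annual layer per year, 33 years elapsed between them.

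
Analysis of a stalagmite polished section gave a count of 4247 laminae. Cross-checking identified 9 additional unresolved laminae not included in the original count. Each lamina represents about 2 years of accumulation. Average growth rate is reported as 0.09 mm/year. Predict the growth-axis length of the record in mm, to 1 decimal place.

766.1 mm

After corrections the count is 4247 + 9 = 4256 laminae.
Multiplying by 2 years per lamina: 4256 × 2 = 8512 years.
Length ≈ 0.09 × 8512 = 766.1 mm.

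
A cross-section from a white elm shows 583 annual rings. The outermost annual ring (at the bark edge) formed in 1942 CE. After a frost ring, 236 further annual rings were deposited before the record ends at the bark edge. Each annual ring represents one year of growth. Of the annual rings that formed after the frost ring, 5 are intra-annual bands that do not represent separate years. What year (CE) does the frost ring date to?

1711 CE

236 annual rings formed after the frost ring.
Excluding 5 false annual rings: 236 − 5 = 231.
Counting back 231 years from 1942 CE places the frost ring in 1942 − 231 = 1711 CE.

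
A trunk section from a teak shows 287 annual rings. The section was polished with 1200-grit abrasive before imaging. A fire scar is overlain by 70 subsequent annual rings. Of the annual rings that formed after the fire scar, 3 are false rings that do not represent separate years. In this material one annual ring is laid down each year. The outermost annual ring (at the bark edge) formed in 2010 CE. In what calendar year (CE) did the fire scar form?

70 annual rings formed after the fire scar.
Excluding 3 false annual rings: 70 − 3 = 67.
The annual ring at the bark edge is 2010 CE, so the fire scar dates to 2010 − 67 = 1943 CE.

1943 CE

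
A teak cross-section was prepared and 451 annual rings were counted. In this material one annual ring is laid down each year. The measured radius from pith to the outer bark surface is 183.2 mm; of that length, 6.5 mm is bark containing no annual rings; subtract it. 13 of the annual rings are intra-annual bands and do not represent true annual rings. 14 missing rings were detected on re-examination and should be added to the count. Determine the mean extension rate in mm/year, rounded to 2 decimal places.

Correcting the raw count gives 451 − 13 + 14 = 452 true annual rings.
Removing the 6.5 mm offcut leaves 183.2 − 6.5 = 176.7 mm.
Extension rate ≈ 176.7 / 452 = 0.39 mm/year.

0.39 mm/year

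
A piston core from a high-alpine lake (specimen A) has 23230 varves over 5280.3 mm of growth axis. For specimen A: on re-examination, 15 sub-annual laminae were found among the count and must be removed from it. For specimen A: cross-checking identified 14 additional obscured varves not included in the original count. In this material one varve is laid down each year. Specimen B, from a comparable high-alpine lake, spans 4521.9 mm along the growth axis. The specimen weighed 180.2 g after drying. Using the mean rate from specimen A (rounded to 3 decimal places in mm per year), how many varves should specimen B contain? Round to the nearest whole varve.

19920 varves

Specimen A: adjusted count: 23230 − 15 + 14 = 23229 varves.
A: Extension rate ≈ 5280.3 / 23229 = 0.227 mm per year.
Specimen B: 4521.9 mm / 0.227 mm per year = 19920.26 years ≈ 19920 varves.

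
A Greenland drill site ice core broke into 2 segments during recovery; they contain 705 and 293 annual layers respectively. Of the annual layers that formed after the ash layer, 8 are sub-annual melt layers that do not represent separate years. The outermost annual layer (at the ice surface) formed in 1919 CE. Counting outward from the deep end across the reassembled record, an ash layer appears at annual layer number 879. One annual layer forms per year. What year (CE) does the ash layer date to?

Total annual layers = 705 + 293 = 998.
Between annual layer 879 and the ice surface there are 998 − 879 = 119 annual layers.
Removing the 8 false annual layers leaves 119 − 8 = 111 true annual layers beyond the ash layer.
1919 − 111 = 1808 CE.

1808 CE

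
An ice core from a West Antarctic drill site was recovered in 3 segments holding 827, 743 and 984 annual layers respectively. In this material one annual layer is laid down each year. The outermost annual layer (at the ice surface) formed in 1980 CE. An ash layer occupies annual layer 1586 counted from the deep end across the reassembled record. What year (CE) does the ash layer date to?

Total annual layers = 827 + 743 + 984 = 2554.
2554 − 1586 = 968 annual layers lie beyond the ash layer toward the ice surface.
1980 − 968 = 1012 CE.

1012 CE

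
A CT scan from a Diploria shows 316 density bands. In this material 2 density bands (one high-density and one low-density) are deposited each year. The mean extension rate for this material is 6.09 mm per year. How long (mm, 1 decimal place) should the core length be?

962.2 mm

Dividing by 2 density bands per year: 316 / 2 = 158 years.
158 years at 6.09 mm/year gives 6.09 × 158 = 962.2 mm.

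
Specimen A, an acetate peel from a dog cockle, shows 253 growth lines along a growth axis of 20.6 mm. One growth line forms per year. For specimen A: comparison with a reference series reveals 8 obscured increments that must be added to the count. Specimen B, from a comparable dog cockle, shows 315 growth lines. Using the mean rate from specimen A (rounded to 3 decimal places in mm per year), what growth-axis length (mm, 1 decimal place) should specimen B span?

Specimen A: true growth line count = 253 + 8 = 261.
A: Extension rate ≈ 20.6 / 261 = 0.079 mm/yr.
Length of B = 0.079 × 315 = 24.9 mm.

24.9 mm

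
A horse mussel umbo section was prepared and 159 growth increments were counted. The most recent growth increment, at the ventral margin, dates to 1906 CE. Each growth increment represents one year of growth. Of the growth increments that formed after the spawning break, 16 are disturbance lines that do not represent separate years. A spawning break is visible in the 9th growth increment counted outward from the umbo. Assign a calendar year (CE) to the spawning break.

The spawning break sits at growth increment 9 from the umbo, so 159 − 9 = 150 growth increments formed after it.
Removing the 16 false growth increments leaves 150 − 16 = 134 true growth increments beyond the spawning break.
1906 − 134 = 1772 CE.

1772 CE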